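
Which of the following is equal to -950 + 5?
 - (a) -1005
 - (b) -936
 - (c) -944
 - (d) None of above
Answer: d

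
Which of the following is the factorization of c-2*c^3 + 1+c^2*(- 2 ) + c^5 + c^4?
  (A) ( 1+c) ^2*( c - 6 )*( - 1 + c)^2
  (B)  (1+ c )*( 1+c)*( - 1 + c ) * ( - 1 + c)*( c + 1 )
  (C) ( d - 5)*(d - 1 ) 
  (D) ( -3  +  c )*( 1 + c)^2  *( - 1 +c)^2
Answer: B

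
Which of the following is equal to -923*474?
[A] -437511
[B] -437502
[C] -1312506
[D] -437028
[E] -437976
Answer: B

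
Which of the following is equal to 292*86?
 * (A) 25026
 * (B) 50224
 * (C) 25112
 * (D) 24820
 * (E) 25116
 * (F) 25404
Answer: C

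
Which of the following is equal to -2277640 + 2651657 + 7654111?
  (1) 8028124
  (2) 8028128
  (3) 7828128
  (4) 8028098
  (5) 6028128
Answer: 2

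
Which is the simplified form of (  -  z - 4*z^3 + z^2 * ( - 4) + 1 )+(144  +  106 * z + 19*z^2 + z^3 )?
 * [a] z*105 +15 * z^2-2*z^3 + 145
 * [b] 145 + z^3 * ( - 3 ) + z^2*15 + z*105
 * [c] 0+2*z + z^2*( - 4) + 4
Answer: b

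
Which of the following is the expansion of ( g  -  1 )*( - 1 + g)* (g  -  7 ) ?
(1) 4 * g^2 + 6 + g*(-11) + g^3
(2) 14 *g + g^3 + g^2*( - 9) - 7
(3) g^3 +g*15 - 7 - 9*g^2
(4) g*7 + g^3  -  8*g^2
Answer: 3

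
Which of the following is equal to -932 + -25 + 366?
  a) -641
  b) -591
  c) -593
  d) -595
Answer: b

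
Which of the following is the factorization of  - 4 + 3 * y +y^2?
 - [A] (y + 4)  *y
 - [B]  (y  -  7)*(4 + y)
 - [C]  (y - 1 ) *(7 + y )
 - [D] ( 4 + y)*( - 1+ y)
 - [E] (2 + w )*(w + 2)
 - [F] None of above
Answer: D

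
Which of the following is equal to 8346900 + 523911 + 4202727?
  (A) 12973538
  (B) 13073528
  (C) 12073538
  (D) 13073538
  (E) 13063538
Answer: D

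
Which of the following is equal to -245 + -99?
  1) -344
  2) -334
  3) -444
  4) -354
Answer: 1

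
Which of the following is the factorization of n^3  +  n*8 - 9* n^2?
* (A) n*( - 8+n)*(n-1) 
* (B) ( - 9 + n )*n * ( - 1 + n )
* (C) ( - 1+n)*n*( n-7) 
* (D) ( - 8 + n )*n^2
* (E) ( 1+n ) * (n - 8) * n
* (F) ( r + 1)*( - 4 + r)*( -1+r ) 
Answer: A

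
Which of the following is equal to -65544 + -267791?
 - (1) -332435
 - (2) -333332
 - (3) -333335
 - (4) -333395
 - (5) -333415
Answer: 3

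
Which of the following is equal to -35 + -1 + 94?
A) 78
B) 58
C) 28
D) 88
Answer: B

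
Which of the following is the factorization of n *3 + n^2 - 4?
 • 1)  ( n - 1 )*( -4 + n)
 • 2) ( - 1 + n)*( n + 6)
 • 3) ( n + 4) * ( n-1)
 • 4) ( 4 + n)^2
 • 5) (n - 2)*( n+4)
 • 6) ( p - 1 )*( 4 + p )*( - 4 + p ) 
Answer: 3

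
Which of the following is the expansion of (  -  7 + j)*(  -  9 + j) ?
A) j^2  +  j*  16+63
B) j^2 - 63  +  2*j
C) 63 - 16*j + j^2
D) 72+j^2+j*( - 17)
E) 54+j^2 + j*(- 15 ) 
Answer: C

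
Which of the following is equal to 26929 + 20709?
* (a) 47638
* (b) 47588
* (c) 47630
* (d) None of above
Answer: a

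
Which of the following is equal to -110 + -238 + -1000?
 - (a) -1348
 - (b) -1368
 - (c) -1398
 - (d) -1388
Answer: a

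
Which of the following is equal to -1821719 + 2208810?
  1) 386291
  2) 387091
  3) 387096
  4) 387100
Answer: 2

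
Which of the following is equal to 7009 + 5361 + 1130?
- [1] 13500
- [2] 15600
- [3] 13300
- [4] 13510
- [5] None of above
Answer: 1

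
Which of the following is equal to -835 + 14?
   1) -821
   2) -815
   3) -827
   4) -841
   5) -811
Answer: 1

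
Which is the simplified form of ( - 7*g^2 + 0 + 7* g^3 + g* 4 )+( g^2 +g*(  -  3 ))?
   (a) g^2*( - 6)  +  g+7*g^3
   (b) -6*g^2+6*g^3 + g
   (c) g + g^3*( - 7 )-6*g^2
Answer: a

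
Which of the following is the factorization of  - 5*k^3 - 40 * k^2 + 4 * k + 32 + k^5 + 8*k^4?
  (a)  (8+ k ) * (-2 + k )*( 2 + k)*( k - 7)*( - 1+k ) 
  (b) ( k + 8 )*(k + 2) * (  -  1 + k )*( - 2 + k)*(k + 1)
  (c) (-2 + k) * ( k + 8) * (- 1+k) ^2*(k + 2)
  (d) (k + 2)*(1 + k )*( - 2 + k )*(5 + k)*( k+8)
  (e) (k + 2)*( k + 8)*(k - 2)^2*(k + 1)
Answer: b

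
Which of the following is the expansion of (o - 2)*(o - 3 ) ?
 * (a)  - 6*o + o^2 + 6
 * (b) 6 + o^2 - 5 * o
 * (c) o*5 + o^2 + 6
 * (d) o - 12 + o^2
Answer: b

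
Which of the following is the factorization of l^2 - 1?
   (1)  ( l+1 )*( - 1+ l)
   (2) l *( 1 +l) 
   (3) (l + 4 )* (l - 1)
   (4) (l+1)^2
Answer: 1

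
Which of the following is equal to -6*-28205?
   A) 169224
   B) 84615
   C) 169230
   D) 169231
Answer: C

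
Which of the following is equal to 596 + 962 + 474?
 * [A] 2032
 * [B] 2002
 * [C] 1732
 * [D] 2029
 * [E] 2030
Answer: A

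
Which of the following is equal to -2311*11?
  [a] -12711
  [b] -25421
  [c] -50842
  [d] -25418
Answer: b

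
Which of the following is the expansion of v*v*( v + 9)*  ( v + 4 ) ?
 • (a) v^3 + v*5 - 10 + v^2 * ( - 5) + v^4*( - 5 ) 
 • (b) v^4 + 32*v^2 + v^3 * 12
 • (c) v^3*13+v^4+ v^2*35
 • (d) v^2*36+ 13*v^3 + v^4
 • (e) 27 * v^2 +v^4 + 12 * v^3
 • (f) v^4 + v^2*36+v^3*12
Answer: d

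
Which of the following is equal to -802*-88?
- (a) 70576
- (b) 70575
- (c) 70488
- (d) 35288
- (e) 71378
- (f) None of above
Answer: a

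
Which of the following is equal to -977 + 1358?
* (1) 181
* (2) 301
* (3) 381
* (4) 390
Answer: 3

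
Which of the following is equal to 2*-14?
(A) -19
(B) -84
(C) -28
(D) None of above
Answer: C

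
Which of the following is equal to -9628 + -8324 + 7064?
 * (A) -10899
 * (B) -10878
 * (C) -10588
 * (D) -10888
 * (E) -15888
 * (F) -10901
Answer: D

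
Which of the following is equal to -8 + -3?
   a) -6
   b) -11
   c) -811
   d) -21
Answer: b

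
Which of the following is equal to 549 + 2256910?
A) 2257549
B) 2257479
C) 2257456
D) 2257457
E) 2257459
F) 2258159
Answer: E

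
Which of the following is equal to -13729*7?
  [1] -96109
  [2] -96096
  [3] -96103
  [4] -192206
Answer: 3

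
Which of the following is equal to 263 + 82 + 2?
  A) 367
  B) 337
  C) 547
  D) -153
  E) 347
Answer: E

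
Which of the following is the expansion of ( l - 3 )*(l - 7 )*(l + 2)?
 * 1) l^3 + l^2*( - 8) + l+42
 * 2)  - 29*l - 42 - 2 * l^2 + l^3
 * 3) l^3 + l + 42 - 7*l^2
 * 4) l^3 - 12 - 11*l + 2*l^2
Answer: 1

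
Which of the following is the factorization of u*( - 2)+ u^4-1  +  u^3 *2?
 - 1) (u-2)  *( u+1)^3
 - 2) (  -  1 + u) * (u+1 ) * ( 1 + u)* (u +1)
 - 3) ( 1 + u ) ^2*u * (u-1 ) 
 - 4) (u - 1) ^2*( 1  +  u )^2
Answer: 2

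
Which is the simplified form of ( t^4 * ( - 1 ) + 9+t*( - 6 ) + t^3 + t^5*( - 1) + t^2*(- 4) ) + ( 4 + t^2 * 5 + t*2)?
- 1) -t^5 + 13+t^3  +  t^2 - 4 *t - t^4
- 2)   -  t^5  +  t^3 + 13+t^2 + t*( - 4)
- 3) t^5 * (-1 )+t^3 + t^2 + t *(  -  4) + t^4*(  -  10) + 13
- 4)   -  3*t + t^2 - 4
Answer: 1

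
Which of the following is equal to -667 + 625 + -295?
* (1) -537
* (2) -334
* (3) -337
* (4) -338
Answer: 3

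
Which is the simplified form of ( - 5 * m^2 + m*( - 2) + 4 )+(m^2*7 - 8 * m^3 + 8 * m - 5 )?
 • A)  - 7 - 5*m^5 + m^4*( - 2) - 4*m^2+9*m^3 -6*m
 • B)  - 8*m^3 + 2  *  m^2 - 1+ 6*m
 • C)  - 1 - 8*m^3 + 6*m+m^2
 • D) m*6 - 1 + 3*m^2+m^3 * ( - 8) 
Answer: B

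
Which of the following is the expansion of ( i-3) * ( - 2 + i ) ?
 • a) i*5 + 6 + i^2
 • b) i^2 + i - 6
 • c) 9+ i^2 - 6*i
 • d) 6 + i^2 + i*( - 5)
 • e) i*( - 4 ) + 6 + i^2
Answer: d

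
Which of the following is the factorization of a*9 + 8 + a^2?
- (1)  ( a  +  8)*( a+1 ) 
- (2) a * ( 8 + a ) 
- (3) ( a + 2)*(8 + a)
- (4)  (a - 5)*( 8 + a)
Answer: 1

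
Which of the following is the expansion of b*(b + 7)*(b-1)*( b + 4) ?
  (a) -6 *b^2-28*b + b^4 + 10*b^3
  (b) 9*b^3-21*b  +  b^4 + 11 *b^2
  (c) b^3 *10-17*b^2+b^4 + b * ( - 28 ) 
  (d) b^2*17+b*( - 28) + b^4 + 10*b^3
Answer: d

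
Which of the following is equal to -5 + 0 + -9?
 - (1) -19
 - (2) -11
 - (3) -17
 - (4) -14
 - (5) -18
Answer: 4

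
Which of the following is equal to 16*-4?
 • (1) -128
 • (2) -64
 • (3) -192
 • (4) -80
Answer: 2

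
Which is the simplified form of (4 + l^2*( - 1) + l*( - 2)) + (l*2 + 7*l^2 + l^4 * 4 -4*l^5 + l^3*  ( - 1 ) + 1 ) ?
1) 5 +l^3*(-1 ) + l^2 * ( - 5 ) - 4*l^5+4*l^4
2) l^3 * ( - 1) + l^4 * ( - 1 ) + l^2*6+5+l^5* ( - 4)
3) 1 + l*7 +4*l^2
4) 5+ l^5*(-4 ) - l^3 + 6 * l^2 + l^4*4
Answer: 4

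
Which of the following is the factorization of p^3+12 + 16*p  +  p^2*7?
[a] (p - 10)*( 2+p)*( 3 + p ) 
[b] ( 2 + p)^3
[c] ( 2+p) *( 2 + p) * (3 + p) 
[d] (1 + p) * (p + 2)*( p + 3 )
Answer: c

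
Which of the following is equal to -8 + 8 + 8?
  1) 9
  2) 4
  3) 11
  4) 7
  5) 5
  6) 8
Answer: 6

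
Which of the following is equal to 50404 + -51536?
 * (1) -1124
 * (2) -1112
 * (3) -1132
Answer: 3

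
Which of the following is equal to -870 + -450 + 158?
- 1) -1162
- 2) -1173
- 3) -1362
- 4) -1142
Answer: 1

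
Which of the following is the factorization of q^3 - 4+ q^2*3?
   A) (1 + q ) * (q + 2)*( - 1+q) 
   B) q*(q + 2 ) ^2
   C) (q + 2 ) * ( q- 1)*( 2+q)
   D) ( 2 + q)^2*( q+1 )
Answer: C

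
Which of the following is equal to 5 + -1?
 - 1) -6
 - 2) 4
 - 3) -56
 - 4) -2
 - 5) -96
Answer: 2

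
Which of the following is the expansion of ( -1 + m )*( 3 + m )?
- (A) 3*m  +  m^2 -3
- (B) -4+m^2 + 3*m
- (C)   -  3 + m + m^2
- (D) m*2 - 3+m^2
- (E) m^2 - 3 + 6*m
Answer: D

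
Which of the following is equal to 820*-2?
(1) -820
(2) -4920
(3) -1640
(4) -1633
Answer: 3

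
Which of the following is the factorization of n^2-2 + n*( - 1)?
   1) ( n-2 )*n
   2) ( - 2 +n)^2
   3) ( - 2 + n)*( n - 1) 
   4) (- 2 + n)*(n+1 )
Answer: 4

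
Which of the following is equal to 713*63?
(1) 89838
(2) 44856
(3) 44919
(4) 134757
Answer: 3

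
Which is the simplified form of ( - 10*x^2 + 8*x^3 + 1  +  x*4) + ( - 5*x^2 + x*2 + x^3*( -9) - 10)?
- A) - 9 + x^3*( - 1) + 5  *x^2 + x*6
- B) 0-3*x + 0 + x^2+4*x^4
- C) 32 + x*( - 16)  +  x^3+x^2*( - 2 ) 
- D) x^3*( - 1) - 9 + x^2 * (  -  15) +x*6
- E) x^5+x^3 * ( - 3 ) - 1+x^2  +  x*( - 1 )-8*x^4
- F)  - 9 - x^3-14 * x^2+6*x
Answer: D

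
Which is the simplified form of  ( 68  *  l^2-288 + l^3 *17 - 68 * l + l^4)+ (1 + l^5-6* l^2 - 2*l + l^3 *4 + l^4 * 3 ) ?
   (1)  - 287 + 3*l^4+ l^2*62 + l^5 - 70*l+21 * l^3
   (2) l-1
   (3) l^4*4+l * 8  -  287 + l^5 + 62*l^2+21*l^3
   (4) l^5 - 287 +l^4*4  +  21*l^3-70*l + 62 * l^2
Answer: 4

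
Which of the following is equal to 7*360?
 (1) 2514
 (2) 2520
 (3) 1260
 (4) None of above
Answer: 2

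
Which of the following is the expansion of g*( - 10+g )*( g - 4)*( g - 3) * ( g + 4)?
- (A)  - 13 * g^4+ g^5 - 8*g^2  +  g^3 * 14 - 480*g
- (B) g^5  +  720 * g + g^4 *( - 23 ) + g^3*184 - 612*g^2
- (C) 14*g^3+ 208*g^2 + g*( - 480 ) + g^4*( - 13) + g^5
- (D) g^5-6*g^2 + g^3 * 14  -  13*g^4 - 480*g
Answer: C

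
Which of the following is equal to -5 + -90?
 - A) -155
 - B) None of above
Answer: B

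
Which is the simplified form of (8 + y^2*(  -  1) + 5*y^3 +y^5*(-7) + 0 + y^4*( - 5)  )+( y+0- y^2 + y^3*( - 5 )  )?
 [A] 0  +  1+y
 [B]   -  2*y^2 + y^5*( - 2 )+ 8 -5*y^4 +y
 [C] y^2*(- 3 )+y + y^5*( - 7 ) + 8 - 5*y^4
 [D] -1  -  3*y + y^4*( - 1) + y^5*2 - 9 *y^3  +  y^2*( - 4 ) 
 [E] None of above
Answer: E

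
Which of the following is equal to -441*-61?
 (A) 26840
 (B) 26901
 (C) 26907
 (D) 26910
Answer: B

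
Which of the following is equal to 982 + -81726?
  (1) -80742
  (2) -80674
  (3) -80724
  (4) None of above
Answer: 4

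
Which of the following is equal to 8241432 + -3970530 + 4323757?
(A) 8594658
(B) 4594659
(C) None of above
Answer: C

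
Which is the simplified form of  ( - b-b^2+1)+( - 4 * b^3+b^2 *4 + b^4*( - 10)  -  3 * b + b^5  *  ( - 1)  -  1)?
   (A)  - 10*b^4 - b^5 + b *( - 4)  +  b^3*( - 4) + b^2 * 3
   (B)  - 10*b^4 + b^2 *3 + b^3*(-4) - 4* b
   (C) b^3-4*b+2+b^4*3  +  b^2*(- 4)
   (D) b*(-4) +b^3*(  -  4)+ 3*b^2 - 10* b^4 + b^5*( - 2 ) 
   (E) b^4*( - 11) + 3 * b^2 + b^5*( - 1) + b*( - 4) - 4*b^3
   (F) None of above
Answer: A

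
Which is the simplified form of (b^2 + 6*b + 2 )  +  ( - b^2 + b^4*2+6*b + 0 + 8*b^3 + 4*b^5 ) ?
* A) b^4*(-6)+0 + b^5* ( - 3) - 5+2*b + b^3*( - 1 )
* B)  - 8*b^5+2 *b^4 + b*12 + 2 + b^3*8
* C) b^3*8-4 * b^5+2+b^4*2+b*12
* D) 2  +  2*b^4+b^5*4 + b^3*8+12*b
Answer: D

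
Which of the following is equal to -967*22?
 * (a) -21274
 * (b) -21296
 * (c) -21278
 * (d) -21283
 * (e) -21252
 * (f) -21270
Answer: a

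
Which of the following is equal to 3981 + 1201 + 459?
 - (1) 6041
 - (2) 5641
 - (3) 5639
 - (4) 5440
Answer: 2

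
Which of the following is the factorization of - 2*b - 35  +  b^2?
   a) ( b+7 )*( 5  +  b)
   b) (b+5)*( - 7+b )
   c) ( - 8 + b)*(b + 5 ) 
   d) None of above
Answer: b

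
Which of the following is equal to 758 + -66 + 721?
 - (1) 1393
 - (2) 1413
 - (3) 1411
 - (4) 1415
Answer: 2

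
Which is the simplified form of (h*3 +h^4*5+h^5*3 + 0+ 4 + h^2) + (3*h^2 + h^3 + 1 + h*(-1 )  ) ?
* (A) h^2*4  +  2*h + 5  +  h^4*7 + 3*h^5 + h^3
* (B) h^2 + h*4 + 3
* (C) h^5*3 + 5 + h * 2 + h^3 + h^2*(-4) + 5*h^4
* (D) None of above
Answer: D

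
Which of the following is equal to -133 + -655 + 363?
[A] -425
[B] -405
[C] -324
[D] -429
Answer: A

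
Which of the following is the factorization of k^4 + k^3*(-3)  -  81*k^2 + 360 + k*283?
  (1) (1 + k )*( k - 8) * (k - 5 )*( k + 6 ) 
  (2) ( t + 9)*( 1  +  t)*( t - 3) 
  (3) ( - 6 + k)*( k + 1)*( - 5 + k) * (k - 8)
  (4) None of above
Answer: 4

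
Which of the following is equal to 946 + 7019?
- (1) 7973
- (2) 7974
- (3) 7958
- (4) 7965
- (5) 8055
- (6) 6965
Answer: 4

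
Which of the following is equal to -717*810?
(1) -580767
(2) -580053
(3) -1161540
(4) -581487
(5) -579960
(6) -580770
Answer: 6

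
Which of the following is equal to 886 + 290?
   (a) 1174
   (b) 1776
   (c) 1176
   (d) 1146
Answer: c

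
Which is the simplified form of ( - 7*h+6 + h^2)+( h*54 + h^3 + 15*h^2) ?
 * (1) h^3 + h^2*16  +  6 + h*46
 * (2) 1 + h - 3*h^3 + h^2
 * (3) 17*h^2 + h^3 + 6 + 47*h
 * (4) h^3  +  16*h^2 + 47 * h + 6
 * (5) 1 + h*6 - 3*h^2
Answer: 4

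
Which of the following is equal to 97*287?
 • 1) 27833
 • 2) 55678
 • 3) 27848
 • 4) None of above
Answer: 4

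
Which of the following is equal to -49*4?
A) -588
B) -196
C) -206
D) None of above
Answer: B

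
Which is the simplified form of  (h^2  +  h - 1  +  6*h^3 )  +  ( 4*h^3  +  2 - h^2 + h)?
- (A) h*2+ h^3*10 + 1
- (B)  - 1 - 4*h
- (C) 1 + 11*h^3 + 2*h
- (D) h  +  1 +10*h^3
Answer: A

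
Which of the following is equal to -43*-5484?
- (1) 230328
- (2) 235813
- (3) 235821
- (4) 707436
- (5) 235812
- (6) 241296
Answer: 5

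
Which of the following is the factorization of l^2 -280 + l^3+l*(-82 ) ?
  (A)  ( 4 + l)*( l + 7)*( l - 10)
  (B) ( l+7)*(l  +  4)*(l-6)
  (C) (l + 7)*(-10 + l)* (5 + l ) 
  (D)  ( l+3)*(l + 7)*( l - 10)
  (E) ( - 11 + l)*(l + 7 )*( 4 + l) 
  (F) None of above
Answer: A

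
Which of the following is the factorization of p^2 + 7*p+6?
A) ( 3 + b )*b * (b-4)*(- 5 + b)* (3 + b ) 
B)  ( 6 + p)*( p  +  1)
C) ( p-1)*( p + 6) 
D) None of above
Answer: B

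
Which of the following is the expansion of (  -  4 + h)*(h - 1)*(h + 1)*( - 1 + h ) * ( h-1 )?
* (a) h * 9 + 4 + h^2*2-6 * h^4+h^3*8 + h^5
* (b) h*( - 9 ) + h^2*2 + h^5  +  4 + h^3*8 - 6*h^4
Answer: b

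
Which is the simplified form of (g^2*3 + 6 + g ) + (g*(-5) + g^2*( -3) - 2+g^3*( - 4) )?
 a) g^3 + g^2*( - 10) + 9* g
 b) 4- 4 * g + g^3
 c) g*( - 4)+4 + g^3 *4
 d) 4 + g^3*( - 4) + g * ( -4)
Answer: d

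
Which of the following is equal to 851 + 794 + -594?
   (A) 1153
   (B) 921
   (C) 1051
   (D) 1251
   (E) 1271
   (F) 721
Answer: C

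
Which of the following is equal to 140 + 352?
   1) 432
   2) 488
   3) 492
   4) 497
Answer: 3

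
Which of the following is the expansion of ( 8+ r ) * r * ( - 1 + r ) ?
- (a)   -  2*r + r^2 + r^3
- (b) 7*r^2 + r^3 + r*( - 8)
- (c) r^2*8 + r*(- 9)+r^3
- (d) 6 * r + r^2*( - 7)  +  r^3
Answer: b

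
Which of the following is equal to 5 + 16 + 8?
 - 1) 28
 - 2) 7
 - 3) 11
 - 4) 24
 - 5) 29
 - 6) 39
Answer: 5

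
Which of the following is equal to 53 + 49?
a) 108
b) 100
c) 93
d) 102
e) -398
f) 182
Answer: d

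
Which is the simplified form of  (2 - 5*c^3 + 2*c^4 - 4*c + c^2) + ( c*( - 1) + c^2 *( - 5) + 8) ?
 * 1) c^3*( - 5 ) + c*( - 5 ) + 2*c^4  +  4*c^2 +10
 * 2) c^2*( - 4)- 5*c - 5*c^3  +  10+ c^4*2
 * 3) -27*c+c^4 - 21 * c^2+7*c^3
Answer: 2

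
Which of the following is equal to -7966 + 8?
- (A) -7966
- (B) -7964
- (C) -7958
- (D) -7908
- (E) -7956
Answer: C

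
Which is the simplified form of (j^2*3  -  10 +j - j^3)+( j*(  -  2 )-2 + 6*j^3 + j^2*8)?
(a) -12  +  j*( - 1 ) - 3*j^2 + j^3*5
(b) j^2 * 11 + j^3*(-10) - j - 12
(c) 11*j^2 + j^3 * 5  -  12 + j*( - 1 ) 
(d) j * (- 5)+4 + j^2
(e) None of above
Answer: c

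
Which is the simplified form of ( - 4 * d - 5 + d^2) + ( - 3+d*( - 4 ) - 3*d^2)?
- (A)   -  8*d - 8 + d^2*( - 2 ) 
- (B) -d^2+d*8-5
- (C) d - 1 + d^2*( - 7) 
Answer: A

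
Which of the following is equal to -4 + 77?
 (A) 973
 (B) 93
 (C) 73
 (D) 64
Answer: C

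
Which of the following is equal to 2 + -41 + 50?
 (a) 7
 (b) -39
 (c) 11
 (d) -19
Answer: c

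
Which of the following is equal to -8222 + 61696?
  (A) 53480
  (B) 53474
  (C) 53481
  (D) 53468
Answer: B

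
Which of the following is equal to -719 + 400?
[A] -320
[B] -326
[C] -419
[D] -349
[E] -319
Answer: E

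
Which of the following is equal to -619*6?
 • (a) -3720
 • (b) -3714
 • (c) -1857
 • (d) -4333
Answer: b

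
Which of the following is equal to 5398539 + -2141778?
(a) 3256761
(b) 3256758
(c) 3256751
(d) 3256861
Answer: a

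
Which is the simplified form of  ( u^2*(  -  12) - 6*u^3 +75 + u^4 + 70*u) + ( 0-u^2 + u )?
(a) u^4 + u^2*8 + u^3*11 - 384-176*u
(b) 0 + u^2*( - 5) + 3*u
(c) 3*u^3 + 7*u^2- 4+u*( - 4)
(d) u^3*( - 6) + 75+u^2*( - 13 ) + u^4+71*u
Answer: d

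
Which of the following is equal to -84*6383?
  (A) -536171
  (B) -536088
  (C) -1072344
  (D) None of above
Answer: D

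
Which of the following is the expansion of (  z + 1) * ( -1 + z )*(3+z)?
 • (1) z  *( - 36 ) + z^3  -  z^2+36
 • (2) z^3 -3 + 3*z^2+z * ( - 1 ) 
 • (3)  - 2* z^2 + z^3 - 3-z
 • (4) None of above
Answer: 2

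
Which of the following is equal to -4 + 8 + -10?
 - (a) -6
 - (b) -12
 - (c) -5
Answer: a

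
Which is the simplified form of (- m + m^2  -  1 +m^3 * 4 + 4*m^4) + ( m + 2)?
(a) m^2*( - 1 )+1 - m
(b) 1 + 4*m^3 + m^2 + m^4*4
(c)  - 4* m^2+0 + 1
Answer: b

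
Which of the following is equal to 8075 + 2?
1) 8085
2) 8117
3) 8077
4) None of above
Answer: 3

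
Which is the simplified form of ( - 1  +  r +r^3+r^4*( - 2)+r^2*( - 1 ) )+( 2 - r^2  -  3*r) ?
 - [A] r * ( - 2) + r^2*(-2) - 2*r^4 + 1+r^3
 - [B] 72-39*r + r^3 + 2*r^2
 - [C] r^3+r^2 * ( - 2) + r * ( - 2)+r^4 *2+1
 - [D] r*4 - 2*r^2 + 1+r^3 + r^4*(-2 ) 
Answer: A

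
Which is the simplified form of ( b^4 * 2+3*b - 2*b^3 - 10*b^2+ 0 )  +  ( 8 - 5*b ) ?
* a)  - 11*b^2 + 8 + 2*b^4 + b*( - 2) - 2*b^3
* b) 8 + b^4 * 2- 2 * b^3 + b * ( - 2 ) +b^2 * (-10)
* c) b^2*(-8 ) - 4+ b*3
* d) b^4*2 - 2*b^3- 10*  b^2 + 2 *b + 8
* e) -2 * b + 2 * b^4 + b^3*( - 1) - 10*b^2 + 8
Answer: b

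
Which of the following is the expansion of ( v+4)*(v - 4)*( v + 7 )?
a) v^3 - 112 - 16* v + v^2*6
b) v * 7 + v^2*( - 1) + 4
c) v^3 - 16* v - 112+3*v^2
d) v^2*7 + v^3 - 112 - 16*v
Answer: d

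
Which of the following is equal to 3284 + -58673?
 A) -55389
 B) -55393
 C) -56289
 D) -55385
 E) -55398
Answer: A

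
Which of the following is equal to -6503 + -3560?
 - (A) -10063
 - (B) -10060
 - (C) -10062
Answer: A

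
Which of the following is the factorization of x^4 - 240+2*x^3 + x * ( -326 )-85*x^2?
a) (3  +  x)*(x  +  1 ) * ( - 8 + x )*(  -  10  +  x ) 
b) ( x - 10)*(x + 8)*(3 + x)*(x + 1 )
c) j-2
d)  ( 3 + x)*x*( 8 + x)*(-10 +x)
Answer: b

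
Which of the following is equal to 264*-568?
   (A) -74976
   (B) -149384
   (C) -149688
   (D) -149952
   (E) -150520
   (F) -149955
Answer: D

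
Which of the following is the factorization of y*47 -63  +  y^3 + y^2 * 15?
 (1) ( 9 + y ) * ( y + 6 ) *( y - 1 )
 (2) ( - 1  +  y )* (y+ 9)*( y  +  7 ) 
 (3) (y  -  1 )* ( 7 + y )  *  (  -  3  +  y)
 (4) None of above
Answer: 2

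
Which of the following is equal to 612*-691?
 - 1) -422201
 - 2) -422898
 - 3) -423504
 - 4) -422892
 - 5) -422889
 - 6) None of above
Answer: 4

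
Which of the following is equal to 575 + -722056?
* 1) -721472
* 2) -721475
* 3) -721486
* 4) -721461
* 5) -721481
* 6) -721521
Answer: 5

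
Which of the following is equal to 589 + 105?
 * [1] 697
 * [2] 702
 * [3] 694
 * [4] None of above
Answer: 3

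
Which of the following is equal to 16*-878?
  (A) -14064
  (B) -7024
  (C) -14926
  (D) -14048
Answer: D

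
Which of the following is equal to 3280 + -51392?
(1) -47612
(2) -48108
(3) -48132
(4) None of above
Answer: 4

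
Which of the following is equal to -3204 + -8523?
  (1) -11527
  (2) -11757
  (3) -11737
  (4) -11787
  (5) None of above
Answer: 5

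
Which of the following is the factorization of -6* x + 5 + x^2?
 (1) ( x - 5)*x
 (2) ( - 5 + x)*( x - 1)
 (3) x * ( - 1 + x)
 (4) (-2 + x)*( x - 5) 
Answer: 2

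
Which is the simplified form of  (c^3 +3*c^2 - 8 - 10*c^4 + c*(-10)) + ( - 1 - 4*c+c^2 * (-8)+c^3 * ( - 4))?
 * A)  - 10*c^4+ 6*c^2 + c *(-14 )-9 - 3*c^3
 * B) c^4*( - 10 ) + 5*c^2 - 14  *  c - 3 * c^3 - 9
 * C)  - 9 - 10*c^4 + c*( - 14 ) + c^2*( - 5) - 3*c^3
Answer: C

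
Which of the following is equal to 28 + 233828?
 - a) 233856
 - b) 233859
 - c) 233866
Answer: a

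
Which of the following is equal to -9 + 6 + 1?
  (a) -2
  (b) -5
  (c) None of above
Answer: a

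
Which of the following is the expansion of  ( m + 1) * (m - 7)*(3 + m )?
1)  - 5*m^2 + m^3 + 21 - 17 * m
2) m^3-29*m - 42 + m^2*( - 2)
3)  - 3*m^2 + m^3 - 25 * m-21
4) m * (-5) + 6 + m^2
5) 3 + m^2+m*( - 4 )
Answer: 3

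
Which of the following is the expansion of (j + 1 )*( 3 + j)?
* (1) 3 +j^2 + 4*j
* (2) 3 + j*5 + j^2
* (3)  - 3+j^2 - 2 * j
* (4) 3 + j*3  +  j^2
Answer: 1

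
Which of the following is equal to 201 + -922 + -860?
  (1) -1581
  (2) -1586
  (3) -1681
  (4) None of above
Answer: 1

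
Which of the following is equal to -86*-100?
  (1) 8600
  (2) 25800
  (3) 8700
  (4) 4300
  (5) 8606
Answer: 1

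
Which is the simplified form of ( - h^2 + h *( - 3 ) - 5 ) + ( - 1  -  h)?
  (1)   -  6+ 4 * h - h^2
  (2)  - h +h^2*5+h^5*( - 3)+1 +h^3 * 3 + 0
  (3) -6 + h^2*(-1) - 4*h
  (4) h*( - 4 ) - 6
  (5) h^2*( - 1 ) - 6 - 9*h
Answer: 3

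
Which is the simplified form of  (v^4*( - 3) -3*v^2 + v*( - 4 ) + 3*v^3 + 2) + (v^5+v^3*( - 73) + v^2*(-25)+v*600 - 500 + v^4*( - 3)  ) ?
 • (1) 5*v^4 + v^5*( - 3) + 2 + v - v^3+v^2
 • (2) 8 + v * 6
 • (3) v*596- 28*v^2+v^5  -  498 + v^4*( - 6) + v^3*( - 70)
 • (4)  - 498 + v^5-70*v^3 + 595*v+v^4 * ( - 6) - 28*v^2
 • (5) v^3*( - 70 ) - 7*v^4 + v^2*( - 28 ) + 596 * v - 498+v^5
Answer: 3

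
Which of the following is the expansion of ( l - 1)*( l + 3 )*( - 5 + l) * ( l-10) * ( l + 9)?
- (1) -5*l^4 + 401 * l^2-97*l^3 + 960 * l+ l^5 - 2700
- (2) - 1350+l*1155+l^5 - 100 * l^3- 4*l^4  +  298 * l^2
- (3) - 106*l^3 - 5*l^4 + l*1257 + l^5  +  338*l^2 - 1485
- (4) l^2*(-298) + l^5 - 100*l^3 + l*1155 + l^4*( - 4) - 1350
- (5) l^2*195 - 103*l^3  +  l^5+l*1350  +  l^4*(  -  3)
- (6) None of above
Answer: 2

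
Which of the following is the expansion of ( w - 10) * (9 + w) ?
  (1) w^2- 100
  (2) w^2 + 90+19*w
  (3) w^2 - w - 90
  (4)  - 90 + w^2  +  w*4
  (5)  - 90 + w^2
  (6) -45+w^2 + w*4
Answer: 3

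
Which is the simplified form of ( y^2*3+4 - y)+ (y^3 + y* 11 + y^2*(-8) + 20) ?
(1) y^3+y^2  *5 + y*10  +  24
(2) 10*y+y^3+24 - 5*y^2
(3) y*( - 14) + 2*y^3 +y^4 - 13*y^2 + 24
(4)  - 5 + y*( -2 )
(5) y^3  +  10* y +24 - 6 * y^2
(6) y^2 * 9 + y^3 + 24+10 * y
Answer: 2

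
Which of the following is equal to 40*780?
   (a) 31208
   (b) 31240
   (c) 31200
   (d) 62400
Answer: c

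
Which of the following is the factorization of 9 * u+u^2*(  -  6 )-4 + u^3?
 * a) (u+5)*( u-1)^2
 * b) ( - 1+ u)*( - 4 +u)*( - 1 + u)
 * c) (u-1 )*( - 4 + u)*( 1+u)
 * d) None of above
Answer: b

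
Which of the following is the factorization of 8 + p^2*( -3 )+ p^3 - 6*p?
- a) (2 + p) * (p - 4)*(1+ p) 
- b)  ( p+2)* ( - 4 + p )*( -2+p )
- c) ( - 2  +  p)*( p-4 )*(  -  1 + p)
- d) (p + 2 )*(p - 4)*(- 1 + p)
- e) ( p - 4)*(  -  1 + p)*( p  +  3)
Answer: d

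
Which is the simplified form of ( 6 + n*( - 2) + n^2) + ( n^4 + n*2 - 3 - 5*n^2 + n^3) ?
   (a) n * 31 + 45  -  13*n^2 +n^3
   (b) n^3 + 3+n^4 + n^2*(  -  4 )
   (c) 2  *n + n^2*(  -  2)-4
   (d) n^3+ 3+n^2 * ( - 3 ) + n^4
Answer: b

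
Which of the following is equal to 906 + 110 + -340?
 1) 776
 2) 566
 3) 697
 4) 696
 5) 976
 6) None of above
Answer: 6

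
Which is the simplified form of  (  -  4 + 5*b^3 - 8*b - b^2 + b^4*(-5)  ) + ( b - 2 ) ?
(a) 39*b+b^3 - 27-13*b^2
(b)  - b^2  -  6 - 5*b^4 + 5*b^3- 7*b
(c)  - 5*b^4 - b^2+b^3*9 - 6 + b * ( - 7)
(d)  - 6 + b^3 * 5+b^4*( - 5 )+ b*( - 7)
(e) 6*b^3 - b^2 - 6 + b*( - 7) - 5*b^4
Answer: b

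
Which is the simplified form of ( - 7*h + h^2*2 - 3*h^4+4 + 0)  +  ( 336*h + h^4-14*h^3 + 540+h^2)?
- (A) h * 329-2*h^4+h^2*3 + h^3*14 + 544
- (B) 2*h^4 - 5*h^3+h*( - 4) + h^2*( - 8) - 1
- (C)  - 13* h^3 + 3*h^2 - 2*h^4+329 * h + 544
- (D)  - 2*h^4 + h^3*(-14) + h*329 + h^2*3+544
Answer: D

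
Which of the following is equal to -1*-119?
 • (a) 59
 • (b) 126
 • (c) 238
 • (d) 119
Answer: d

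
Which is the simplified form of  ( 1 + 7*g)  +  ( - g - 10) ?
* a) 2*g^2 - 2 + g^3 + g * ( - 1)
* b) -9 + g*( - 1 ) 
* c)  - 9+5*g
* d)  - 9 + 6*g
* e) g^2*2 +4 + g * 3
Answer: d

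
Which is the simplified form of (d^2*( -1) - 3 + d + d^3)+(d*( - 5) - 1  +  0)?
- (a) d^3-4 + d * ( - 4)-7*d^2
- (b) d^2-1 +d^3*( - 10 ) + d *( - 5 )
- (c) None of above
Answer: c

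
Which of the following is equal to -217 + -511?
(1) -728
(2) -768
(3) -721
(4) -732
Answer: 1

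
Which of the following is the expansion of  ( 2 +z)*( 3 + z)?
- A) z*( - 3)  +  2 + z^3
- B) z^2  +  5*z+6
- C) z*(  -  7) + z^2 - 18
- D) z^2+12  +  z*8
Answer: B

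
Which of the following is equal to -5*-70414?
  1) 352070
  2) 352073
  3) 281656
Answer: 1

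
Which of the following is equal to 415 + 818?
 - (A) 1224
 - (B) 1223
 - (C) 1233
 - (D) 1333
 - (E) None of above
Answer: C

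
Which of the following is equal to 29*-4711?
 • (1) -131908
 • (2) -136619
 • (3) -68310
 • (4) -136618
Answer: 2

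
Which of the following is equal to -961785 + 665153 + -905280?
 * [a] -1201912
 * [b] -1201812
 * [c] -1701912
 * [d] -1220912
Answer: a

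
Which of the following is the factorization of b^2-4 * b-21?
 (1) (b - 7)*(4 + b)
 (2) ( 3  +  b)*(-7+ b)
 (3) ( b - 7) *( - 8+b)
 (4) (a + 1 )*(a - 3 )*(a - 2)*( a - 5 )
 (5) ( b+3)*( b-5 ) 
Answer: 2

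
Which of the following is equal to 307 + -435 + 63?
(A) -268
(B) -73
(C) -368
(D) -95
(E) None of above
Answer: E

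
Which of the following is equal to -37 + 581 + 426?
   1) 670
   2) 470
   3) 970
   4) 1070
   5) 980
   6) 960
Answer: 3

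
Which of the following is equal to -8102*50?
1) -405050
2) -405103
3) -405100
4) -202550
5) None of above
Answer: 3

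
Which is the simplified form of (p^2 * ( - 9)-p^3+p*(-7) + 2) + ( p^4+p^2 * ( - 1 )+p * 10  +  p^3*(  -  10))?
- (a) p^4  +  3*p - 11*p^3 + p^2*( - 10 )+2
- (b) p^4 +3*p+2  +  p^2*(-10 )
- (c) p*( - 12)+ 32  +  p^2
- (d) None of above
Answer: a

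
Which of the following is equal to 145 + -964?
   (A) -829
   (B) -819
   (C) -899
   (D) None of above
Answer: B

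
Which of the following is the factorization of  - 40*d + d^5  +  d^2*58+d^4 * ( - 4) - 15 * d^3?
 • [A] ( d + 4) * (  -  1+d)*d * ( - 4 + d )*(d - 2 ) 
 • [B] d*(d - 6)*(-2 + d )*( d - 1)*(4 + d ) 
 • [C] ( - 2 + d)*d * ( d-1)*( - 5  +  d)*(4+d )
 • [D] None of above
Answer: C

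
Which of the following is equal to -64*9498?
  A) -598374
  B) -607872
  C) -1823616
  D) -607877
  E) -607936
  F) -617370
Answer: B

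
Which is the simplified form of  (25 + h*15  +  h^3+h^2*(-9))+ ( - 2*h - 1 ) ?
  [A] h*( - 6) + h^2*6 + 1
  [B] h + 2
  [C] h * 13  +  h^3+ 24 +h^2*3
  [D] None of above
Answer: D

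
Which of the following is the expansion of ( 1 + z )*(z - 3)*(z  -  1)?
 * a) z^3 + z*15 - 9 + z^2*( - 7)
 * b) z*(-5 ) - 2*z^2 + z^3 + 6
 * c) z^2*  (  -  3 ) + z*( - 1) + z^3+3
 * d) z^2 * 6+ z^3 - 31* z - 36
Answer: c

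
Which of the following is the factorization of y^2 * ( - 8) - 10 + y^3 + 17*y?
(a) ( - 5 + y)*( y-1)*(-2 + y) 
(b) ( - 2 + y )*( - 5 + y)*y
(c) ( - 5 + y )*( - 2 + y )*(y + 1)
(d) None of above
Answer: a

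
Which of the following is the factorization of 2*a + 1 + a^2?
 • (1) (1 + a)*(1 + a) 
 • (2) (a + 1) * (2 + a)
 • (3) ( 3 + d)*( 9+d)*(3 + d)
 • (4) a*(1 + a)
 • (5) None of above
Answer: 1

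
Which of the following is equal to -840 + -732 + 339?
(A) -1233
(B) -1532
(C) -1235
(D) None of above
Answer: A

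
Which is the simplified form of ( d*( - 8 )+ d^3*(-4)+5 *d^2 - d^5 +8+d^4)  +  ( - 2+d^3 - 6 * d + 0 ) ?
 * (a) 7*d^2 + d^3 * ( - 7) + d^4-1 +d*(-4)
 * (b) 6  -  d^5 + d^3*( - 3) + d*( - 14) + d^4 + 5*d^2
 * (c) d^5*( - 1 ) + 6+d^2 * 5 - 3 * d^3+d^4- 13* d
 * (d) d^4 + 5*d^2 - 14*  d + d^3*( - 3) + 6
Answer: b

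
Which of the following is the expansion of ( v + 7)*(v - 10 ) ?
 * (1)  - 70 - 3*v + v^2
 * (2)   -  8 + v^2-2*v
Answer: 1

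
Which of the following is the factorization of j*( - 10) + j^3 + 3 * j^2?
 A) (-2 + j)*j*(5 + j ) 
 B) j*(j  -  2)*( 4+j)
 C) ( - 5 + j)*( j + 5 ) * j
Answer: A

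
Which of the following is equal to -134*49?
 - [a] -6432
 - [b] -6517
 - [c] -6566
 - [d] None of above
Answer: c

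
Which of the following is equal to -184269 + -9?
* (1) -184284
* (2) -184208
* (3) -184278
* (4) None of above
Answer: 3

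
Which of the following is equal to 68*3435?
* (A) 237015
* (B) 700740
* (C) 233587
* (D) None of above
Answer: D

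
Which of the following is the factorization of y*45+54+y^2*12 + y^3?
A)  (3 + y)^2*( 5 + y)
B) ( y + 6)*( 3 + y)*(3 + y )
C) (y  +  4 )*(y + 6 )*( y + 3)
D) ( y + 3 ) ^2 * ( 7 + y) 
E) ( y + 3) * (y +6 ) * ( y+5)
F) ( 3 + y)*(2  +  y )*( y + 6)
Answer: B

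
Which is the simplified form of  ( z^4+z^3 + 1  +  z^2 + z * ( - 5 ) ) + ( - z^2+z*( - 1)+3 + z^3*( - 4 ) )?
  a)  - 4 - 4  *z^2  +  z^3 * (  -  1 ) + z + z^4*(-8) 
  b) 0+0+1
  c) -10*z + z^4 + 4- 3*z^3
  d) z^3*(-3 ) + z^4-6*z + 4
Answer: d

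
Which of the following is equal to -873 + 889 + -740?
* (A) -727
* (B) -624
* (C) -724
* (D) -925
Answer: C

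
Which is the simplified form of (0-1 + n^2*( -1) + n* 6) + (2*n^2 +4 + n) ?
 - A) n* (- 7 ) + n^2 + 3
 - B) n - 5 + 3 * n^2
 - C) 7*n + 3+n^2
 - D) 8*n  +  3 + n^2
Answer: C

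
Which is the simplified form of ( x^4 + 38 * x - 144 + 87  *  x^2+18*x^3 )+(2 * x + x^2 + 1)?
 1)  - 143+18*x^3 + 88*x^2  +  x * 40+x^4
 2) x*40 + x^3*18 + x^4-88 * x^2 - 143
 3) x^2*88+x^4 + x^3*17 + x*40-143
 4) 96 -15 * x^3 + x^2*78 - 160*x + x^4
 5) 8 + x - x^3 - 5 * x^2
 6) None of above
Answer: 1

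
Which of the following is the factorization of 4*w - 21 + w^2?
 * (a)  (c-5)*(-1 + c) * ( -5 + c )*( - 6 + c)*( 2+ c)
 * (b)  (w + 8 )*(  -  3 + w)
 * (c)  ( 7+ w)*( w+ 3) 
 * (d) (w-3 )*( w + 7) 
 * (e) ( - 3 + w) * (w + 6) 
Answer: d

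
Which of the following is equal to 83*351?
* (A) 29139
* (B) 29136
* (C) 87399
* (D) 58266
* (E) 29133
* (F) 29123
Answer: E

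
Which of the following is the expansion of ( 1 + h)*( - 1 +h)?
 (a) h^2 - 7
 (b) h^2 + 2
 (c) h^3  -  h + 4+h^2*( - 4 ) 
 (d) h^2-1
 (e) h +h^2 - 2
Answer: d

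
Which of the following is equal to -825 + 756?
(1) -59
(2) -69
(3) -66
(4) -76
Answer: 2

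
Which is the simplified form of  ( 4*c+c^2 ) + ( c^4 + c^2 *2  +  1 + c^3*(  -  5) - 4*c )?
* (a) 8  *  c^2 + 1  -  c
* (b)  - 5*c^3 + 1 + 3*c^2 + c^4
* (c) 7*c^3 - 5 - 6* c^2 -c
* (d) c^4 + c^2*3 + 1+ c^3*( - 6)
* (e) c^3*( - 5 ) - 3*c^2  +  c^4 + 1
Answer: b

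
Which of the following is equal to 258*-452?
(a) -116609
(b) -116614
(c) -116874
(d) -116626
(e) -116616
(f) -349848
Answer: e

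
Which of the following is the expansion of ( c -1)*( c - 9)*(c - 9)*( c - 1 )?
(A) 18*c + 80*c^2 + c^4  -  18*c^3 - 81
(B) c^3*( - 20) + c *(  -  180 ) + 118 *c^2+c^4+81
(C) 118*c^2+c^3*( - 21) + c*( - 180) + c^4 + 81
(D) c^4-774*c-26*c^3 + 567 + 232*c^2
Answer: B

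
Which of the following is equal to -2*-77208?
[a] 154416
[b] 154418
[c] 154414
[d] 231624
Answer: a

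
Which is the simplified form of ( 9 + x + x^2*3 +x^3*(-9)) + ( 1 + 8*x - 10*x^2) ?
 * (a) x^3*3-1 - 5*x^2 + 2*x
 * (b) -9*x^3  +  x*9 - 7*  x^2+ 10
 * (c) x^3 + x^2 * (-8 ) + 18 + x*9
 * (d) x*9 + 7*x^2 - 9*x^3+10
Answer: b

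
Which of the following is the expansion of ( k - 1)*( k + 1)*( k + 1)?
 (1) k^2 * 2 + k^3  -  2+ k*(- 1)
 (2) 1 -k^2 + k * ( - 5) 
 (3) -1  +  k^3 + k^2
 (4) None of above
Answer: 4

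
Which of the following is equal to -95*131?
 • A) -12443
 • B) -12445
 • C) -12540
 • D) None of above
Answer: B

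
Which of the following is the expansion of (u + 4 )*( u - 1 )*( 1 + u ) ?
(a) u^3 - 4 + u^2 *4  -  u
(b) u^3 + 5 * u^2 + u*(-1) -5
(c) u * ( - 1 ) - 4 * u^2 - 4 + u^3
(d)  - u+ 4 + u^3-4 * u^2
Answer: a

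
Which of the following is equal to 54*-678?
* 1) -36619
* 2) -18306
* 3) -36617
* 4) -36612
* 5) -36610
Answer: 4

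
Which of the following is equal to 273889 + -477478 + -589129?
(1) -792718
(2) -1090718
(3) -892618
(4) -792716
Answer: 1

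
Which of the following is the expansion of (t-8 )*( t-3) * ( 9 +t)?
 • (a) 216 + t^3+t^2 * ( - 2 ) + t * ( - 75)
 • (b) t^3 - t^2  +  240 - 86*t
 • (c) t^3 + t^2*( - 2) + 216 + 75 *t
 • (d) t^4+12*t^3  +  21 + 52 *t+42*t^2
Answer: a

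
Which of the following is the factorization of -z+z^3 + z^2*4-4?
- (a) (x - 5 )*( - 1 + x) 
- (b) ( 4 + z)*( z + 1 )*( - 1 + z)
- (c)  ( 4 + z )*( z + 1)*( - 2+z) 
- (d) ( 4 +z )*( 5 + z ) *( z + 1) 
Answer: b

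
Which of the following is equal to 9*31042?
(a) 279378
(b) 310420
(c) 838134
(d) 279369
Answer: a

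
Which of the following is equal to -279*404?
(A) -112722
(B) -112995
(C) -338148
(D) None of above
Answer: D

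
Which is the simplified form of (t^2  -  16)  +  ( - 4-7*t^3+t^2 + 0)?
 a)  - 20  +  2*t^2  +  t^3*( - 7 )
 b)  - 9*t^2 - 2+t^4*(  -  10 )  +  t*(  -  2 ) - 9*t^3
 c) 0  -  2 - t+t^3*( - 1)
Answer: a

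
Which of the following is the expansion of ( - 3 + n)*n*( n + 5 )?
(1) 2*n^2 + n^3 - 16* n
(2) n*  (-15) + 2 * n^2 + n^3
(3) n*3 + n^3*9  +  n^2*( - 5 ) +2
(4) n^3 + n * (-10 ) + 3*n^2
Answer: 2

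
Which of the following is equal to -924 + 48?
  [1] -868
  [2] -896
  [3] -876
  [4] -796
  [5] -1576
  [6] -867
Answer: 3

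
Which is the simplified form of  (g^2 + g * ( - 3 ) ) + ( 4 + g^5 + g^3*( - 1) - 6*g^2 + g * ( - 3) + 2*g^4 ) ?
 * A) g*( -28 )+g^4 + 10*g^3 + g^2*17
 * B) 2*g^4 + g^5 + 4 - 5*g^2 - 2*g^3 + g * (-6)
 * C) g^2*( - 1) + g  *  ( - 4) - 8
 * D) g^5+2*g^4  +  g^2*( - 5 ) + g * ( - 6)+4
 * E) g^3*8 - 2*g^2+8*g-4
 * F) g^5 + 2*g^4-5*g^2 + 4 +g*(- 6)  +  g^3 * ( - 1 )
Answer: F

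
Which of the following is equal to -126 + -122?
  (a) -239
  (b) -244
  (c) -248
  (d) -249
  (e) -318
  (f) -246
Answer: c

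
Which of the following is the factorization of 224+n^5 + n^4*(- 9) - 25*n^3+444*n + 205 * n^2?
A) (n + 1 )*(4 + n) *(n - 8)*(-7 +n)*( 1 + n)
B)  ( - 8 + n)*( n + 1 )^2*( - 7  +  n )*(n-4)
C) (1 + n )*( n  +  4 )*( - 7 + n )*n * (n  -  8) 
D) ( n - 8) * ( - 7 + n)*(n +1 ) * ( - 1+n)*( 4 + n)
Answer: A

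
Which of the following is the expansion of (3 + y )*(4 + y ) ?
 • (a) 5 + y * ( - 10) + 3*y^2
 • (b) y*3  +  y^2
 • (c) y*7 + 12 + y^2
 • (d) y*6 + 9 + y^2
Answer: c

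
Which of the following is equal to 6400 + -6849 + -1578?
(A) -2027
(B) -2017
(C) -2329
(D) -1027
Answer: A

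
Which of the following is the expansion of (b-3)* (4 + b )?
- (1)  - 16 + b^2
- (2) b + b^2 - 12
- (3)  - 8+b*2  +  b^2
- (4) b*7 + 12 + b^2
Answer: 2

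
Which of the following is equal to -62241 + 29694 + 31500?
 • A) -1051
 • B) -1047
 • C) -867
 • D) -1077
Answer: B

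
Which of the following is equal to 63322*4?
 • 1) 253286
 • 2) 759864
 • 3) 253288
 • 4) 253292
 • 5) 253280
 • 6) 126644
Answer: 3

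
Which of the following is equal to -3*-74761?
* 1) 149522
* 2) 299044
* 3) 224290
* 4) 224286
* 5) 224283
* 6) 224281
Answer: 5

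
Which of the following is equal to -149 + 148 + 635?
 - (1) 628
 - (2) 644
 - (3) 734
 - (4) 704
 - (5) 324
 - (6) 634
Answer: 6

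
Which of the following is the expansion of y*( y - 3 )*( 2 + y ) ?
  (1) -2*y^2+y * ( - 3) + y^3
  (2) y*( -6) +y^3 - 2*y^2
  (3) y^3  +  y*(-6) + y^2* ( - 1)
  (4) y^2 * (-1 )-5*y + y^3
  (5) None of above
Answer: 3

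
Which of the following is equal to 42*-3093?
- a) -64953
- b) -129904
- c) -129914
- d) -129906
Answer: d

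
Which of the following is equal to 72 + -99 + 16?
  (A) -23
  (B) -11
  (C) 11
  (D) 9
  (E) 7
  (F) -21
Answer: B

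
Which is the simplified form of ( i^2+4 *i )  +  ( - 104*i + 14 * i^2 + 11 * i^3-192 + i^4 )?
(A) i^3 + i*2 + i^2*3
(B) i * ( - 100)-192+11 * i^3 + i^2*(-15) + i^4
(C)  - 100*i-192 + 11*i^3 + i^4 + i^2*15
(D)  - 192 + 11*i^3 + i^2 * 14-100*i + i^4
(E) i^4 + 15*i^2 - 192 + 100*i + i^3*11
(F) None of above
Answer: C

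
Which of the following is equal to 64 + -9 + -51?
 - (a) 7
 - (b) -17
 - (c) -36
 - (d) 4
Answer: d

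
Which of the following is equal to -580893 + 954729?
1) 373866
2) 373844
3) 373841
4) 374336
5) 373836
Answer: 5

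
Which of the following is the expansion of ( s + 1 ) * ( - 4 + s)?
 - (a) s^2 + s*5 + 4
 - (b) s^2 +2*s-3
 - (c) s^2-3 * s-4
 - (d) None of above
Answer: c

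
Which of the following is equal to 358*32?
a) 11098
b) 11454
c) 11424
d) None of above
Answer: d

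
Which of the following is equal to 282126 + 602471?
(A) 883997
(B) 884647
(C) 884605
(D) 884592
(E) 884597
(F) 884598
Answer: E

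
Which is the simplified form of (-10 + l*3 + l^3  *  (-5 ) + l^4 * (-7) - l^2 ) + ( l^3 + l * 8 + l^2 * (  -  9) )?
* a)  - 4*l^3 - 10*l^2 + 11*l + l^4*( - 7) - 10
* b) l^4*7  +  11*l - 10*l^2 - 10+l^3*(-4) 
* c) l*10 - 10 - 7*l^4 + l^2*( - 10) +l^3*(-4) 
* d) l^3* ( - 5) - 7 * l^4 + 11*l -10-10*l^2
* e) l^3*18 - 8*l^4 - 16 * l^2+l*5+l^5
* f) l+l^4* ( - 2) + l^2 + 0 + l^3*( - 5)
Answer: a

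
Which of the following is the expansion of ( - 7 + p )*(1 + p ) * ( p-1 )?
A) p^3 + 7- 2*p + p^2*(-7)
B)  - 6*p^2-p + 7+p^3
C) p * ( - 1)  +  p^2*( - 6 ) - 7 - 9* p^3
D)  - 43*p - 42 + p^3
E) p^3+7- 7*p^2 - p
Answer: E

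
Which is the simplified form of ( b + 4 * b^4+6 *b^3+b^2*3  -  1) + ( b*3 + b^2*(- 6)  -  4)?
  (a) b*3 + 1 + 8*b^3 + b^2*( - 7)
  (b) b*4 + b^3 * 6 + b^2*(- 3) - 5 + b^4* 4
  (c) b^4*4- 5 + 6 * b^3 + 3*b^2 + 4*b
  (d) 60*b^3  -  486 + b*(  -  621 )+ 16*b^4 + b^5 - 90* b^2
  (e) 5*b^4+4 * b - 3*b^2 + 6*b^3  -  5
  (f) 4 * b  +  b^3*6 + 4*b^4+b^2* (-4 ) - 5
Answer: b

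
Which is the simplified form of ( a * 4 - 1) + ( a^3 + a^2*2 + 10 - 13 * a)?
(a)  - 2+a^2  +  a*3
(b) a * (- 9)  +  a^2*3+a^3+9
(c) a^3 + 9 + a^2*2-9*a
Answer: c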